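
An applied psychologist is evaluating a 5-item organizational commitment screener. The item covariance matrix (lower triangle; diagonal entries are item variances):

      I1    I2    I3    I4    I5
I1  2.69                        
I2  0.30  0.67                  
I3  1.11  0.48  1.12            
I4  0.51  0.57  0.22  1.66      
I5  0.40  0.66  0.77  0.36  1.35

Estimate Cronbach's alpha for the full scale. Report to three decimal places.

α = 0.737

Σσᵢ² = 2.69 + 0.67 + 1.12 + 1.66 + 1.35 = 7.49
Sum of the distinct covariances = 5.38
σ²_total = 7.49 + 2 × 5.38 = 18.25
α = (k/(k−1))·(1 − Σσᵢ²/σ²_total) = (5/4)·(1 − 7.49/18.25) = 0.737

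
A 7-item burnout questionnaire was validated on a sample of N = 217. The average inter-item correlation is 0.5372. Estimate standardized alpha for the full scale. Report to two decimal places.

Standardized α = k·r̄ / (1 + (k−1)·r̄) = 7 × 0.5372 / (1 + 6 × 0.5372)
  = 3.7604 / 4.2232 = 0.89

standardized alpha = 0.89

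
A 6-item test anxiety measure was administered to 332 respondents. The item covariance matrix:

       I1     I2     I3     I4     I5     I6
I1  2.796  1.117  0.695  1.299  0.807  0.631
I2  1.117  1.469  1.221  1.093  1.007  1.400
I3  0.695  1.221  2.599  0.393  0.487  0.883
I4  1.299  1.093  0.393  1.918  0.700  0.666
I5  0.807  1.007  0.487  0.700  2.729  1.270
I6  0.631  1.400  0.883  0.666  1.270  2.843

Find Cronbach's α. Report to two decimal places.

α = 0.79

ΣVar(i) = 2.796 + 1.469 + 2.599 + 1.918 + 2.729 + 2.843 = 14.354
Sum of the distinct covariances = 13.669
Var(T) = 14.354 + 2 × 13.669 = 41.692
α = (k/(k−1))·(1 − ΣVar(i)/Var(T)) = (6/5)·(1 − 14.354/41.692) = 0.79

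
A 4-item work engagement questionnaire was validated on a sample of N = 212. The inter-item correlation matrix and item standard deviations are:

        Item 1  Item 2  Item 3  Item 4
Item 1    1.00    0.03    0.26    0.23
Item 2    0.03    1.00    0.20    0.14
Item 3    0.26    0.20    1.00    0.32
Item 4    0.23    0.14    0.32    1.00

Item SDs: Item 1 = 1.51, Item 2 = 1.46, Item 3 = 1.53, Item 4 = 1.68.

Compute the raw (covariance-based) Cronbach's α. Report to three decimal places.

α = 0.499

Σσ²ᵢ = 1.51² + 1.46² + 1.53² + 1.68² = 9.5750
Covariances σ_ij = r_ij · s_i · s_j:
  σ(Item 1,Item 2) = 0.03 × 1.51 × 1.46 = 0.0661
  σ(Item 1,Item 3) = 0.26 × 1.51 × 1.53 = 0.6007
  σ(Item 1,Item 4) = 0.23 × 1.51 × 1.68 = 0.5835
  σ(Item 2,Item 3) = 0.20 × 1.46 × 1.53 = 0.4468
  σ(Item 2,Item 4) = 0.14 × 1.46 × 1.68 = 0.3434
  σ(Item 3,Item 4) = 0.32 × 1.53 × 1.68 = 0.8225
σ²_T = Σσ²ᵢ + 2·Σσ_ij = 9.5750 + 2 × 2.8630 = 15.3010
α = (4/3)·(1 − 9.5750/15.3010) = 0.499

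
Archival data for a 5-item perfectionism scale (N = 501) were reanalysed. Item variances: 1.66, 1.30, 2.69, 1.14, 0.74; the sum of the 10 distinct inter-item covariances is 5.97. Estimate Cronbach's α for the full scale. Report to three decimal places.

sum of item variances = 1.66 + 1.30 + 2.69 + 1.14 + 0.74 = 7.53
Sum of distinct covariances = 5.97
σ²_T = sum of item variances + 2·Σcov = 7.53 + 2 × 5.97 = 19.47
α = (5/4)·(1 − 7.53/19.47) = 0.767

α = 0.767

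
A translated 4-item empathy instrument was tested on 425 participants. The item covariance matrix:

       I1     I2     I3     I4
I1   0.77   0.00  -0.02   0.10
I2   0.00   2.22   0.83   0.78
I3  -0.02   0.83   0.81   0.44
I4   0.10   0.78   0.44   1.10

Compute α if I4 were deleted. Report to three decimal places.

Remaining items: I1, I2, I3 (k = 3).
ΣVar(i) = 0.77 + 2.22 + 0.81 = 3.80
total variance = 3.80 + 2 × 0.81 = 5.42
α (item deleted) = (3/2)·(1 − 3.80/5.42) = 0.448

α = 0.448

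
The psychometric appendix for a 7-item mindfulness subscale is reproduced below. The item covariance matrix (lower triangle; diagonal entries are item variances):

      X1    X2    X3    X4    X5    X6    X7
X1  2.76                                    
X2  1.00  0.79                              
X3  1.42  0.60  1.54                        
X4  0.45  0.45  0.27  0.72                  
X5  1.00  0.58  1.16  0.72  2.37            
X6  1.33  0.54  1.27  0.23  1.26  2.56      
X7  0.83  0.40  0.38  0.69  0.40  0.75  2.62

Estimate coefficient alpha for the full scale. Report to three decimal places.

Σσᵢ² = 2.76 + 0.79 + 1.54 + 0.72 + 2.37 + 2.56 + 2.62 = 13.36
Sum of off-diagonal covariances = 15.73
σ²_total = 13.36 + 2 × 15.73 = 44.82
α = (k/(k−1))·(1 − Σσᵢ²/σ²_total) = (7/6)·(1 − 13.36/44.82) = 0.819

α = 0.819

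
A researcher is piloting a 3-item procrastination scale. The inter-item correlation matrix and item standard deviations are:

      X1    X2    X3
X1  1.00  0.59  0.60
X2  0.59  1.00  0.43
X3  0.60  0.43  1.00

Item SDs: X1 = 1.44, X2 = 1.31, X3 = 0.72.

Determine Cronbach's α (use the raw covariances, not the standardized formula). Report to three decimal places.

α = 0.748

Σσ²ᵢ = 1.44² + 1.31² + 0.72² = 4.3081
Covariances σ_ij = r_ij · s_i · s_j:
  σ(X1,X2) = 0.59 × 1.44 × 1.31 = 1.1130
  σ(X1,X3) = 0.60 × 1.44 × 0.72 = 0.6221
  σ(X2,X3) = 0.43 × 1.31 × 0.72 = 0.4056
σ²_T = Σσ²ᵢ + 2·Σσ_ij = 4.3081 + 2 × 2.1407 = 8.5895
α = (3/2)·(1 − 4.3081/8.5895) = 0.748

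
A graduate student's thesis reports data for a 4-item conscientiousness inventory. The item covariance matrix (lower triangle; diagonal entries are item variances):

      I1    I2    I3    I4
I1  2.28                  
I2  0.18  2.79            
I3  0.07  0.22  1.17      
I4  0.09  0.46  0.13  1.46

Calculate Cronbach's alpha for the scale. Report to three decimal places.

Cronbach's alpha = 0.307

ΣVar(i) = 2.28 + 2.79 + 1.17 + 1.46 = 7.70
Sum of the distinct covariances = 1.15
σ²_T = 7.70 + 2 × 1.15 = 10.00
α = (k/(k−1))·(1 − ΣVar(i)/σ²_T) = (4/3)·(1 − 7.70/10.00) = 0.307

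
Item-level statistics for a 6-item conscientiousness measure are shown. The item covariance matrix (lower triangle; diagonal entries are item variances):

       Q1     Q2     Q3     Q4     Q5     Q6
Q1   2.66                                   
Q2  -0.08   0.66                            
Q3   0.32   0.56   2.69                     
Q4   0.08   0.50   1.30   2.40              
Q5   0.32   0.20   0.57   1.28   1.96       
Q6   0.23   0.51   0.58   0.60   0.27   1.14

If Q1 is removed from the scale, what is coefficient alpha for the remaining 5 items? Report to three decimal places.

Remaining items: Q2, Q3, Q4, Q5, Q6 (k = 5).
Σσᵢ² = 0.66 + 2.69 + 2.40 + 1.96 + 1.14 = 8.85
total variance = 8.85 + 2 × 6.37 = 21.59
α (item deleted) = (5/4)·(1 − 8.85/21.59) = 0.738

α = 0.738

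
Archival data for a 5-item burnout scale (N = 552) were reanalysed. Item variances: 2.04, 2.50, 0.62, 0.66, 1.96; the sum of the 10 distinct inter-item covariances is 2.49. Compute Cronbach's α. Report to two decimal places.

ΣVar(i) = 2.04 + 2.50 + 0.62 + 0.66 + 1.96 = 7.78
Sum of distinct covariances = 2.49
total variance = ΣVar(i) + 2·Σcov = 7.78 + 2 × 2.49 = 12.76
α = (5/4)·(1 − 7.78/12.76) = 0.49

Cronbach's α = 0.49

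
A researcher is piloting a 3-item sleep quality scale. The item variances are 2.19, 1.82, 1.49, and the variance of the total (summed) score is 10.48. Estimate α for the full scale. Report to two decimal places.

Σσᵢ² = 2.19 + 1.82 + 1.49 = 5.50
α = (k/(k−1))·(1 − Σσᵢ²/σ²_T) = (3/2)·(1 − 5.50/10.48) = 0.71

α = 0.71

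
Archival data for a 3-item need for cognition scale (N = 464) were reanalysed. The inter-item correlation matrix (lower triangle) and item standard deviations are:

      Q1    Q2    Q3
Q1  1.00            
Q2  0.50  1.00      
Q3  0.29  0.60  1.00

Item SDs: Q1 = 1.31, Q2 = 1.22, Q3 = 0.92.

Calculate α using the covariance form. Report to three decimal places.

Σσ²ᵢ = 1.31² + 1.22² + 0.92² = 4.0509
Covariances σ_ij = r_ij · s_i · s_j:
  σ(Q1,Q2) = 0.50 × 1.31 × 1.22 = 0.7991
  σ(Q1,Q3) = 0.29 × 1.31 × 0.92 = 0.3495
  σ(Q2,Q3) = 0.60 × 1.22 × 0.92 = 0.6734
σ²_T = Σσ²ᵢ + 2·Σσ_ij = 4.0509 + 2 × 1.8220 = 7.6949
α = (3/2)·(1 − 4.0509/7.6949) = 0.710

α = 0.710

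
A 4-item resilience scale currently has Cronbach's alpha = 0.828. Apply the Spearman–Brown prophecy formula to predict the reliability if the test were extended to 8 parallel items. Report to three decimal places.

predicted reliability = 0.906

Length factor m = 8/4 = 2.0000
α' = m·α / (1 + (m−1)·α)
   = 8/4 × 0.828 / (1 + (8/4 − 1) × 0.828)
   = 1.6560 / 1.8280 = 0.906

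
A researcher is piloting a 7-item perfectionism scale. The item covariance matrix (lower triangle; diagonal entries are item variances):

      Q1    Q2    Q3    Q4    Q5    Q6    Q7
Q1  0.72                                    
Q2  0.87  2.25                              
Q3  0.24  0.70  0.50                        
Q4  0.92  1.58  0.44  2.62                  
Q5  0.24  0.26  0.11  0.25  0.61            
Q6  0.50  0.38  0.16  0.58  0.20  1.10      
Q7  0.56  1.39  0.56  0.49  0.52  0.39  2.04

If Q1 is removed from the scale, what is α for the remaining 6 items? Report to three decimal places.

Remaining items: Q2, Q3, Q4, Q5, Q6, Q7 (k = 6).
Σσ²ᵢ = 2.25 + 0.50 + 2.62 + 0.61 + 1.10 + 2.04 = 9.12
total variance = 9.12 + 2 × 8.01 = 25.14
α (item deleted) = (6/5)·(1 − 9.12/25.14) = 0.765

α = 0.765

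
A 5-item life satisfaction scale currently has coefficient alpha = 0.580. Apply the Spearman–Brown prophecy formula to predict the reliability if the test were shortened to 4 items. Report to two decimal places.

predicted reliability = 0.52

Length factor m = 4/5 = 0.8000
α' = m·α / (1 − (1−m)·α)
   = 4/5 × 0.580 / (1 − (1 − 4/5) × 0.580)
   = 0.4640 / 0.8840 = 0.52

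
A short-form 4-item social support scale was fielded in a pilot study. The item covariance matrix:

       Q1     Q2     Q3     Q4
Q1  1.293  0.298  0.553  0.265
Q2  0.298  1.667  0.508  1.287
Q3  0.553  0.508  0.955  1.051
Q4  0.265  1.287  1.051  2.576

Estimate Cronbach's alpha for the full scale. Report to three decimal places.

Cronbach's alpha = 0.733

sum of item variances = 1.293 + 1.667 + 0.955 + 2.576 = 6.491
Sum of the distinct covariances = 3.962
σ²_total = 6.491 + 2 × 3.962 = 14.415
α = (k/(k−1))·(1 − sum of item variances/σ²_total) = (4/3)·(1 − 6.491/14.415) = 0.733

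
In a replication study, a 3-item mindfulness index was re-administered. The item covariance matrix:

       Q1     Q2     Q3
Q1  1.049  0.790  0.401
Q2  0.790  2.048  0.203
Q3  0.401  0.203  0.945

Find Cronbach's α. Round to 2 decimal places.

α = 0.61

Σσᵢ² = 1.049 + 2.048 + 0.945 = 4.042
Sum of off-diagonal covariances = 1.394
σ²_T = 4.042 + 2 × 1.394 = 6.830
α = (k/(k−1))·(1 − Σσᵢ²/σ²_T) = (3/2)·(1 − 4.042/6.830) = 0.61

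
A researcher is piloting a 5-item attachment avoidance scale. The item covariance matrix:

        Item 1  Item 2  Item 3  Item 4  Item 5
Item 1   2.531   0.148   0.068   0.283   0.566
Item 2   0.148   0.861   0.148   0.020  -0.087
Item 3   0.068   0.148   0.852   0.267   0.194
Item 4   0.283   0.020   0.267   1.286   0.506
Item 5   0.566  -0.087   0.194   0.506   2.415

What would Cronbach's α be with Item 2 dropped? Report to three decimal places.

Remaining items: Item 1, Item 3, Item 4, Item 5 (k = 4).
ΣVar(i) = 2.531 + 0.852 + 1.286 + 2.415 = 7.084
σ²_total = 7.084 + 2 × 1.884 = 10.852
α (item deleted) = (4/3)·(1 − 7.084/10.852) = 0.463

α = 0.463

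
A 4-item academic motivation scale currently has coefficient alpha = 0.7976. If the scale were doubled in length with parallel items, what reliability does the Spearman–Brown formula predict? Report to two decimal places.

predicted reliability = 0.89

Length factor m = 2
α' = m·α / (1 + (m−1)·α)
   = 2 × 0.7976 / (1 + (2 − 1) × 0.7976)
   = 1.5952 / 1.7976 = 0.89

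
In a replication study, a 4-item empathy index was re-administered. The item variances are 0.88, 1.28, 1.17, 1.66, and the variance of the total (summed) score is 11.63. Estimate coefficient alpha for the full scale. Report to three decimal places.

sum of item variances = 0.88 + 1.28 + 1.17 + 1.66 = 4.99
α = (k/(k−1))·(1 − sum of item variances/σ²_T) = (4/3)·(1 − 4.99/11.63) = 0.761

coefficient alpha = 0.761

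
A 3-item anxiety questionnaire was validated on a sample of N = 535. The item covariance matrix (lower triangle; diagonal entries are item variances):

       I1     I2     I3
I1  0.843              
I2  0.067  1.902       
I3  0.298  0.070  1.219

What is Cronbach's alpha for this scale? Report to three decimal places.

Cronbach's alpha = 0.270

ΣVar(i) = 0.843 + 1.902 + 1.219 = 3.964
Sum of the distinct covariances = 0.435
Var(T) = 3.964 + 2 × 0.435 = 4.834
α = (k/(k−1))·(1 − ΣVar(i)/Var(T)) = (3/2)·(1 − 3.964/4.834) = 0.270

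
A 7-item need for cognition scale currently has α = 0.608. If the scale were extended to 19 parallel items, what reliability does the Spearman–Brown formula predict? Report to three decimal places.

predicted reliability = 0.808

Length factor m = 19/7 = 2.7143
α' = m·α / (1 + (m−1)·α)
   = 19/7 × 0.608 / (1 + (19/7 − 1) × 0.608)
   = 1.6503 / 2.0423 = 0.808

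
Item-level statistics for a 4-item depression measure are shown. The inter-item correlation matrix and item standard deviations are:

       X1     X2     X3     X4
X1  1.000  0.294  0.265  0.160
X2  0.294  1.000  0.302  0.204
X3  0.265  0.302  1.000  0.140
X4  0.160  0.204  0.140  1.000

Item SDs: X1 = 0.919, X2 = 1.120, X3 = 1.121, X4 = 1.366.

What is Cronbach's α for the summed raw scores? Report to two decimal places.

Σσ²ᵢ = 0.919² + 1.120² + 1.121² + 1.366² = 5.2216
Covariances σ_ij = r_ij · s_i · s_j:
  σ(X1,X2) = 0.294 × 0.919 × 1.120 = 0.3026
  σ(X1,X3) = 0.265 × 0.919 × 1.121 = 0.2730
  σ(X1,X4) = 0.160 × 0.919 × 1.366 = 0.2009
  σ(X2,X3) = 0.302 × 1.120 × 1.121 = 0.3792
  σ(X2,X4) = 0.204 × 1.120 × 1.366 = 0.3121
  σ(X3,X4) = 0.140 × 1.121 × 1.366 = 0.2144
σ²_T = Σσ²ᵢ + 2·Σσ_ij = 5.2216 + 2 × 1.6822 = 8.5860
α = (4/3)·(1 − 5.2216/8.5860) = 0.52

Cronbach's α = 0.52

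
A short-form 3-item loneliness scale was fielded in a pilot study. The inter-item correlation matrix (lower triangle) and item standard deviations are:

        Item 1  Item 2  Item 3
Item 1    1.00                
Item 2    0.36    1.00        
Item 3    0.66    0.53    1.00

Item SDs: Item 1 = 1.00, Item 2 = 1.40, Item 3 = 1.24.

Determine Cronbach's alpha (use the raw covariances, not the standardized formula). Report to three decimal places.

Cronbach's alpha = 0.749

Σσ²ᵢ = 1.00² + 1.40² + 1.24² = 4.4976
Covariances σ_ij = r_ij · s_i · s_j:
  σ(Item 1,Item 2) = 0.36 × 1.00 × 1.40 = 0.5040
  σ(Item 1,Item 3) = 0.66 × 1.00 × 1.24 = 0.8184
  σ(Item 2,Item 3) = 0.53 × 1.40 × 1.24 = 0.9201
σ²_T = Σσ²ᵢ + 2·Σσ_ij = 4.4976 + 2 × 2.2425 = 8.9826
α = (3/2)·(1 − 4.4976/8.9826) = 0.749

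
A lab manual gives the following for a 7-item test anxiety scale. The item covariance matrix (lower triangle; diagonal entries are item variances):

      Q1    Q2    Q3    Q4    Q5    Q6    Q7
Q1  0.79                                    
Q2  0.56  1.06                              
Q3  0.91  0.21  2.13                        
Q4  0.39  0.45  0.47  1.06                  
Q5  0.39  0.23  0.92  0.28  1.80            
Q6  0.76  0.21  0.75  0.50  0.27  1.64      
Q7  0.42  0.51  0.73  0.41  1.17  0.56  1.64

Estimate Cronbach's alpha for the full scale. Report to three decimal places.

α = 0.801

ΣVar(i) = 0.79 + 1.06 + 2.13 + 1.06 + 1.80 + 1.64 + 1.64 = 10.12
Sum of off-diagonal covariances = 11.10
σ²_T = 10.12 + 2 × 11.10 = 32.32
α = (k/(k−1))·(1 − ΣVar(i)/σ²_T) = (7/6)·(1 − 10.12/32.32) = 0.801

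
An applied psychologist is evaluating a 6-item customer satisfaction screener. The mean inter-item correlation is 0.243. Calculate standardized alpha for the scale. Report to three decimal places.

Standardized α = k·r̄ / (1 + (k−1)·r̄) = 6 × 0.243 / (1 + 5 × 0.243)
  = 1.4580 / 2.2150 = 0.658

α = 0.658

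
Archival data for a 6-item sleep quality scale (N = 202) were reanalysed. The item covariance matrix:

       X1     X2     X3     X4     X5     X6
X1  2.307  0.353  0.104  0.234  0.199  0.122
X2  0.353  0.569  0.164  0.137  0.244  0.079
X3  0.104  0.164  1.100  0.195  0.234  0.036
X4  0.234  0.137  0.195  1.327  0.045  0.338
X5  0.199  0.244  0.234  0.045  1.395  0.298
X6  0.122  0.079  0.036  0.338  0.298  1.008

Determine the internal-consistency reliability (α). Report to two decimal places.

α = 0.50

Σσ²ᵢ = 2.307 + 0.569 + 1.100 + 1.327 + 1.395 + 1.008 = 7.706
Sum of the distinct covariances = 2.782
σ²_total = 7.706 + 2 × 2.782 = 13.270
α = (k/(k−1))·(1 − Σσ²ᵢ/σ²_total) = (6/5)·(1 − 7.706/13.270) = 0.50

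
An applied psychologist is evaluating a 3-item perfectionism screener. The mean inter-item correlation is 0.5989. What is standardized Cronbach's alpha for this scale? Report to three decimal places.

Standardized α = k·r̄ / (1 + (k−1)·r̄) = 3 × 0.5989 / (1 + 2 × 0.5989)
  = 1.7967 / 2.1978 = 0.817

standardized Cronbach's alpha = 0.817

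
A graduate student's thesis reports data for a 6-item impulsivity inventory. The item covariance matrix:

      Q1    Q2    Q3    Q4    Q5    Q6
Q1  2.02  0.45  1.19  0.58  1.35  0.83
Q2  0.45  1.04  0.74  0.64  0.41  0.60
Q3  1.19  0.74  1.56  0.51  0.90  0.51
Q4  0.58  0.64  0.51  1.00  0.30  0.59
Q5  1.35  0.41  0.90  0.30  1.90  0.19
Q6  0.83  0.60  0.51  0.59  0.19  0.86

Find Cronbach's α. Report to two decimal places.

Cronbach's α = 0.84

Σσᵢ² = 2.02 + 1.04 + 1.56 + 1.00 + 1.90 + 0.86 = 8.38
Sum of off-diagonal covariances = 9.79
total variance = 8.38 + 2 × 9.79 = 27.96
α = (k/(k−1))·(1 − Σσᵢ²/total variance) = (6/5)·(1 − 8.38/27.96) = 0.84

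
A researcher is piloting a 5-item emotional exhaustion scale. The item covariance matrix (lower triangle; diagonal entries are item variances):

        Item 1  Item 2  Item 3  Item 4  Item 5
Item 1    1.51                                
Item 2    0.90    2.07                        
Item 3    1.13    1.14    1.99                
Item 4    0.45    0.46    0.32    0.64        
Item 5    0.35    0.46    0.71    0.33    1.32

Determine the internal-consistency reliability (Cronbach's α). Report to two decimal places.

Cronbach's α = 0.78

ΣVar(i) = 1.51 + 2.07 + 1.99 + 0.64 + 1.32 = 7.53
Sum of off-diagonal covariances = 6.25
total variance = 7.53 + 2 × 6.25 = 20.03
α = (k/(k−1))·(1 − ΣVar(i)/total variance) = (5/4)·(1 − 7.53/20.03) = 0.78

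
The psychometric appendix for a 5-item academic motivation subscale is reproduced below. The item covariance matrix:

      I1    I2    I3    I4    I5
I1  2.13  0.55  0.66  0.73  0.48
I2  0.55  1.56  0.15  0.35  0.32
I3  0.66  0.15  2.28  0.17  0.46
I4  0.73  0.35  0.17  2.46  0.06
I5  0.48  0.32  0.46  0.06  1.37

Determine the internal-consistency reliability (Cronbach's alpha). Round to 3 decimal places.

Cronbach's alpha = 0.556

Σσ²ᵢ = 2.13 + 1.56 + 2.28 + 2.46 + 1.37 = 9.80
Σ_{i<j} σ_ij = 3.93
total variance = 9.80 + 2 × 3.93 = 17.66
α = (k/(k−1))·(1 − Σσ²ᵢ/total variance) = (5/4)·(1 − 9.80/17.66) = 0.556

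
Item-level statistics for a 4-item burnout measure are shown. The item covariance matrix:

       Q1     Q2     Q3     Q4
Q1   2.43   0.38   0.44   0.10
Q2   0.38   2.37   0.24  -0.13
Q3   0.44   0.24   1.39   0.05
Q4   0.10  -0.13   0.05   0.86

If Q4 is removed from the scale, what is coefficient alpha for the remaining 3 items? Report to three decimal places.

α = 0.383

Remaining items: Q1, Q2, Q3 (k = 3).
Σσ²ᵢ = 2.43 + 2.37 + 1.39 = 6.19
Var(T) = 6.19 + 2 × 1.06 = 8.31
α (item deleted) = (3/2)·(1 − 6.19/8.31) = 0.383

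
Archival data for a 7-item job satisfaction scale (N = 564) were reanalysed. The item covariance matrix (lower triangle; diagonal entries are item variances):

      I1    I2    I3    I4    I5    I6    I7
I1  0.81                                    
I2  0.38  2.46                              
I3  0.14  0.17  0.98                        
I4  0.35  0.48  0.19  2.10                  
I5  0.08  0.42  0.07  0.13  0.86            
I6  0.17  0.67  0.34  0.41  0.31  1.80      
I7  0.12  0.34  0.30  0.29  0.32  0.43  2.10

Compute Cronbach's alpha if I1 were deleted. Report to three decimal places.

Remaining items: I2, I3, I4, I5, I6, I7 (k = 6).
Σσᵢ² = 2.46 + 0.98 + 2.10 + 0.86 + 1.80 + 2.10 = 10.30
σ²_T = 10.30 + 2 × 4.87 = 20.04
α (item deleted) = (6/5)·(1 − 10.30/20.04) = 0.583

α = 0.583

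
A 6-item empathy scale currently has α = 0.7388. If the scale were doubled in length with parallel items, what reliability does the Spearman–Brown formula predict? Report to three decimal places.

predicted reliability = 0.850

Length factor m = 2
α' = m·α / (1 + (m−1)·α)
   = 2 × 0.7388 / (1 + (2 − 1) × 0.7388)
   = 1.4776 / 1.7388 = 0.850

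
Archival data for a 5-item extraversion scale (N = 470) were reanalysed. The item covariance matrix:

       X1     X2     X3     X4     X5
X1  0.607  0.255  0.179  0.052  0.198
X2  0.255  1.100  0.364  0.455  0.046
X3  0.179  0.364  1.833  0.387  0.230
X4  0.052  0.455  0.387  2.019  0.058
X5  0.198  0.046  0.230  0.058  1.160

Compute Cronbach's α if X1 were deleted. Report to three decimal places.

Remaining items: X2, X3, X4, X5 (k = 4).
Σσᵢ² = 1.100 + 1.833 + 2.019 + 1.160 = 6.112
total variance = 6.112 + 2 × 1.540 = 9.192
α (item deleted) = (4/3)·(1 − 6.112/9.192) = 0.447

Cronbach's α = 0.447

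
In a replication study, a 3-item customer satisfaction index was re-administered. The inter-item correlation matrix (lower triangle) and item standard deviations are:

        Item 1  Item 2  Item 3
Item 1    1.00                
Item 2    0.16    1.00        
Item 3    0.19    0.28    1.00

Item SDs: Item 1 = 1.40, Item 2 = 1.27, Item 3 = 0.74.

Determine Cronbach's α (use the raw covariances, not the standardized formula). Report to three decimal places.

Cronbach's α = 0.398

Σσ²ᵢ = 1.40² + 1.27² + 0.74² = 4.1205
Covariances σ_ij = r_ij · s_i · s_j:
  σ(Item 1,Item 2) = 0.16 × 1.40 × 1.27 = 0.2845
  σ(Item 1,Item 3) = 0.19 × 1.40 × 0.74 = 0.1968
  σ(Item 2,Item 3) = 0.28 × 1.27 × 0.74 = 0.2631
σ²_T = Σσ²ᵢ + 2·Σσ_ij = 4.1205 + 2 × 0.7444 = 5.6093
α = (3/2)·(1 − 4.1205/5.6093) = 0.398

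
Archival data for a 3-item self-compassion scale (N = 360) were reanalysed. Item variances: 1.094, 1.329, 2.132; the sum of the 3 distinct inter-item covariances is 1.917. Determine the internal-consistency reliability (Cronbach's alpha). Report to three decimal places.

Cronbach's alpha = 0.686

sum of item variances = 1.094 + 1.329 + 2.132 = 4.555
Sum of distinct covariances = 1.917
σ²_total = sum of item variances + 2·Σcov = 4.555 + 2 × 1.917 = 8.389
α = (3/2)·(1 − 4.555/8.389) = 0.686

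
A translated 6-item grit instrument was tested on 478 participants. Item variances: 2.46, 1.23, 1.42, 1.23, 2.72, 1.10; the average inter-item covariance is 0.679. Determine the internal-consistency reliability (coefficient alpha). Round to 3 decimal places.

Σσᵢ² = 2.46 + 1.23 + 1.42 + 1.23 + 2.72 + 1.10 = 10.16
Sum of the 15 distinct covariances = 15 × 0.679 = 10.185
σ²_total = Σσᵢ² + 2·Σcov = 10.16 + 2 × 10.185 = 30.530
α = (6/5)·(1 − 10.16/30.530) = 0.801

coefficient alpha = 0.801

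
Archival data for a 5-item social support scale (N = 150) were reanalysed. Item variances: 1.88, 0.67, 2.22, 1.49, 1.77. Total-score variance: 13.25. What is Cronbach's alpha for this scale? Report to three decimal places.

α = 0.492

sum of item variances = 1.88 + 0.67 + 2.22 + 1.49 + 1.77 = 8.03
α = (k/(k−1))·(1 − sum of item variances/total variance) = (5/4)·(1 − 8.03/13.25) = 0.492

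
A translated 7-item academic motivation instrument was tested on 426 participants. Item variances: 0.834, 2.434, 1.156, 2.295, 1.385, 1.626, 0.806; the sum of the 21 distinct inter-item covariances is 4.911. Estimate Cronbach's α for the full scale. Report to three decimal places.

sum of item variances = 0.834 + 2.434 + 1.156 + 2.295 + 1.385 + 1.626 + 0.806 = 10.536
Sum of distinct covariances = 4.911
total variance = sum of item variances + 2·Σcov = 10.536 + 2 × 4.911 = 20.358
α = (7/6)·(1 − 10.536/20.358) = 0.563

Cronbach's α = 0.563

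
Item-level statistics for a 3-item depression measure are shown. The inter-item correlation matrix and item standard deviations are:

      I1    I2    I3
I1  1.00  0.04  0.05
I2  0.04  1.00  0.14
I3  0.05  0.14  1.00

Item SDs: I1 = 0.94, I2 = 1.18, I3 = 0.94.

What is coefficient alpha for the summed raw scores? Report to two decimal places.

Σσ²ᵢ = 0.94² + 1.18² + 0.94² = 3.1596
Covariances σ_ij = r_ij · s_i · s_j:
  σ(I1,I2) = 0.04 × 0.94 × 1.18 = 0.0444
  σ(I1,I3) = 0.05 × 0.94 × 0.94 = 0.0442
  σ(I2,I3) = 0.14 × 1.18 × 0.94 = 0.1553
σ²_T = Σσ²ᵢ + 2·Σσ_ij = 3.1596 + 2 × 0.2439 = 3.6474
α = (3/2)·(1 − 3.1596/3.6474) = 0.20

α = 0.20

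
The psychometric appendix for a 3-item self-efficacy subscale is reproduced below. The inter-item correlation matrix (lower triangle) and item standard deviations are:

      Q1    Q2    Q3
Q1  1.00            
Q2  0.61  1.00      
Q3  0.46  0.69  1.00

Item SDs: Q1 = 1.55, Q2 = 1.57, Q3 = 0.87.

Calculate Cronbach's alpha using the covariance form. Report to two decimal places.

α = 0.78

Σσ²ᵢ = 1.55² + 1.57² + 0.87² = 5.6243
Covariances σ_ij = r_ij · s_i · s_j:
  σ(Q1,Q2) = 0.61 × 1.55 × 1.57 = 1.4844
  σ(Q1,Q3) = 0.46 × 1.55 × 0.87 = 0.6203
  σ(Q2,Q3) = 0.69 × 1.57 × 0.87 = 0.9425
σ²_T = Σσ²ᵢ + 2·Σσ_ij = 5.6243 + 2 × 3.0472 = 11.7187
α = (3/2)·(1 − 5.6243/11.7187) = 0.78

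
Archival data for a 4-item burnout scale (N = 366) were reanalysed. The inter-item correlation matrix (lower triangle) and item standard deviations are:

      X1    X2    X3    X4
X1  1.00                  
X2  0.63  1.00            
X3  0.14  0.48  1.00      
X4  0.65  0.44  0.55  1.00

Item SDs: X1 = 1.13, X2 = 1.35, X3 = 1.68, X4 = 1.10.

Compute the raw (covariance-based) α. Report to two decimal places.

Σσ²ᵢ = 1.13² + 1.35² + 1.68² + 1.10² = 7.1318
Covariances σ_ij = r_ij · s_i · s_j:
  σ(X1,X2) = 0.63 × 1.13 × 1.35 = 0.9611
  σ(X1,X3) = 0.14 × 1.13 × 1.68 = 0.2658
  σ(X1,X4) = 0.65 × 1.13 × 1.10 = 0.8079
  σ(X2,X3) = 0.48 × 1.35 × 1.68 = 1.0886
  σ(X2,X4) = 0.44 × 1.35 × 1.10 = 0.6534
  σ(X3,X4) = 0.55 × 1.68 × 1.10 = 1.0164
σ²_T = Σσ²ᵢ + 2·Σσ_ij = 7.1318 + 2 × 4.7932 = 16.7182
α = (4/3)·(1 − 7.1318/16.7182) = 0.76

α = 0.76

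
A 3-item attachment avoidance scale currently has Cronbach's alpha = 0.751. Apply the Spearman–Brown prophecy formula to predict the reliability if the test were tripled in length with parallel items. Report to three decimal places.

predicted reliability = 0.900

Length factor m = 3
α' = m·α / (1 + (m−1)·α)
   = 3 × 0.751 / (1 + (3 − 1) × 0.751)
   = 2.2530 / 2.5020 = 0.900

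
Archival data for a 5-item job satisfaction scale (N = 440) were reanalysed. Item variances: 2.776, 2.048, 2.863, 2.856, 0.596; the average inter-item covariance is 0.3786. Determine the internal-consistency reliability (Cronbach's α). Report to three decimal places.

α = 0.506

Σσ²ᵢ = 2.776 + 2.048 + 2.863 + 2.856 + 0.596 = 11.139
Sum of the 10 distinct covariances = 10 × 0.3786 = 3.7860
Var(T) = Σσ²ᵢ + 2·Σcov = 11.139 + 2 × 3.7860 = 18.7110
α = (5/4)·(1 − 11.139/18.7110) = 0.506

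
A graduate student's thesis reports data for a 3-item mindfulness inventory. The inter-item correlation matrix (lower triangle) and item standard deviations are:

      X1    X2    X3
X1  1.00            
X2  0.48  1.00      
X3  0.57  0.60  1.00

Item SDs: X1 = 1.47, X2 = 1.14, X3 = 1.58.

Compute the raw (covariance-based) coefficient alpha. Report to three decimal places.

α = 0.778

Σσ²ᵢ = 1.47² + 1.14² + 1.58² = 5.9569
Covariances σ_ij = r_ij · s_i · s_j:
  σ(X1,X2) = 0.48 × 1.47 × 1.14 = 0.8044
  σ(X1,X3) = 0.57 × 1.47 × 1.58 = 1.3239
  σ(X2,X3) = 0.60 × 1.14 × 1.58 = 1.0807
σ²_T = Σσ²ᵢ + 2·Σσ_ij = 5.9569 + 2 × 3.2090 = 12.3749
α = (3/2)·(1 − 5.9569/12.3749) = 0.778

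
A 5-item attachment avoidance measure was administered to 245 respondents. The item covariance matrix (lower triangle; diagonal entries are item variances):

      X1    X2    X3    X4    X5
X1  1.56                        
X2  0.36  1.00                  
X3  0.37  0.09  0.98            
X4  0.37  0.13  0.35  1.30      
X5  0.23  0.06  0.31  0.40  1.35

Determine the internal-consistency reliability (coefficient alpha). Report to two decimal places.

α = 0.58

Σσᵢ² = 1.56 + 1.00 + 0.98 + 1.30 + 1.35 = 6.19
Sum of the distinct covariances = 2.67
σ²_total = 6.19 + 2 × 2.67 = 11.53
α = (k/(k−1))·(1 − Σσᵢ²/σ²_total) = (5/4)·(1 − 6.19/11.53) = 0.58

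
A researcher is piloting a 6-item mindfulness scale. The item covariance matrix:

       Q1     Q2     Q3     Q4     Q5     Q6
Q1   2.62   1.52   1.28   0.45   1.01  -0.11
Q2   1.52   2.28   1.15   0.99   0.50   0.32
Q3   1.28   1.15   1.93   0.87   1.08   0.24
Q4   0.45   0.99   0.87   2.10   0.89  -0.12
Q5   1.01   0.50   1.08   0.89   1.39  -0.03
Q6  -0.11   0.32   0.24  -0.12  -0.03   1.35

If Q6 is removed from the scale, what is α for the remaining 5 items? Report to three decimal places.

α = 0.817

Remaining items: Q1, Q2, Q3, Q4, Q5 (k = 5).
sum of item variances = 2.62 + 2.28 + 1.93 + 2.10 + 1.39 = 10.32
σ²_total = 10.32 + 2 × 9.74 = 29.80
α (item deleted) = (5/4)·(1 − 10.32/29.80) = 0.817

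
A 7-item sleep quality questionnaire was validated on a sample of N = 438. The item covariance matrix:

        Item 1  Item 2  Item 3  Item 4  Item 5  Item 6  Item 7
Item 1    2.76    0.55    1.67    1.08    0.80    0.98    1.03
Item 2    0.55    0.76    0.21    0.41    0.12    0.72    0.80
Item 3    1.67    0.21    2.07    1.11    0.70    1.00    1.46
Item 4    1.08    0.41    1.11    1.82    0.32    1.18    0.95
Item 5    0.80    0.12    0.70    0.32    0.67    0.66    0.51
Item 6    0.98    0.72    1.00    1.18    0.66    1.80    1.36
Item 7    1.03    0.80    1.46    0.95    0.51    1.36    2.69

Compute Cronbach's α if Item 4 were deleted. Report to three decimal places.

Remaining items: Item 1, Item 2, Item 3, Item 5, Item 6, Item 7 (k = 6).
sum of item variances = 2.76 + 0.76 + 2.07 + 0.67 + 1.80 + 2.69 = 10.75
σ²_total = 10.75 + 2 × 12.57 = 35.89
α (item deleted) = (6/5)·(1 − 10.75/35.89) = 0.841

Cronbach's α = 0.841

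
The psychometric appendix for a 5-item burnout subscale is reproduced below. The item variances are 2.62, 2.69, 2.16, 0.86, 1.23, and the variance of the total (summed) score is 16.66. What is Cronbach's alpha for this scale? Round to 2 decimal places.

sum of item variances = 2.62 + 2.69 + 2.16 + 0.86 + 1.23 = 9.56
α = (k/(k−1))·(1 − sum of item variances/σ²_T) = (5/4)·(1 − 9.56/16.66) = 0.53

α = 0.53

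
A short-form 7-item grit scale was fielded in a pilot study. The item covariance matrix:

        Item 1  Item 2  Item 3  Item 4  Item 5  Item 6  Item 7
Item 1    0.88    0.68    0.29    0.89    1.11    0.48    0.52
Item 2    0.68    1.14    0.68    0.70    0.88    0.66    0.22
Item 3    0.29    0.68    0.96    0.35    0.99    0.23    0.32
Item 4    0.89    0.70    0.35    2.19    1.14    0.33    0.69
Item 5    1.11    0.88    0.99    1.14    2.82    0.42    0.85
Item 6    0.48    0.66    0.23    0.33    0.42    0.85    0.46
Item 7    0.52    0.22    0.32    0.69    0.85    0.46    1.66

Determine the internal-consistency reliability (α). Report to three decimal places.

ΣVar(i) = 0.88 + 1.14 + 0.96 + 2.19 + 2.82 + 0.85 + 1.66 = 10.50
Sum of the distinct covariances = 12.89
Var(T) = 10.50 + 2 × 12.89 = 36.28
α = (k/(k−1))·(1 − ΣVar(i)/Var(T)) = (7/6)·(1 − 10.50/36.28) = 0.829

α = 0.829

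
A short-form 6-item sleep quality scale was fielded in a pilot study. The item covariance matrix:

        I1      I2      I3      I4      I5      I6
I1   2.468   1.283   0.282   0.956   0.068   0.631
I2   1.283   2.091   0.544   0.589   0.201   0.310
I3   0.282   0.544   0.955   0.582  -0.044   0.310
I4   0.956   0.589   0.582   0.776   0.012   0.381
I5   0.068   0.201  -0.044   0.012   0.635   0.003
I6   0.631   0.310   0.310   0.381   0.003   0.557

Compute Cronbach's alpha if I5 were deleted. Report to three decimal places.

Cronbach's alpha = 0.789

Remaining items: I1, I2, I3, I4, I6 (k = 5).
Σσᵢ² = 2.468 + 2.091 + 0.955 + 0.776 + 0.557 = 6.847
σ²_total = 6.847 + 2 × 5.868 = 18.583
α (item deleted) = (5/4)·(1 − 6.847/18.583) = 0.789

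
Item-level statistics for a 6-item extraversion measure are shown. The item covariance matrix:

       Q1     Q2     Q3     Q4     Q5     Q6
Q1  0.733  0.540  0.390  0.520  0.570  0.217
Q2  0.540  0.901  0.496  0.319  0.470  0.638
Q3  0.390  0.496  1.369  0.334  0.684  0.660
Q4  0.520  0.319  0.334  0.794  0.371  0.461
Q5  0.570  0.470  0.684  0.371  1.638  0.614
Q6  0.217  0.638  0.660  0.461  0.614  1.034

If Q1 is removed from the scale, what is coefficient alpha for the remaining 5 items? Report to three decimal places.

Remaining items: Q2, Q3, Q4, Q5, Q6 (k = 5).
Σσᵢ² = 0.901 + 1.369 + 0.794 + 1.638 + 1.034 = 5.736
Var(T) = 5.736 + 2 × 5.047 = 15.830
α (item deleted) = (5/4)·(1 − 5.736/15.830) = 0.797

coefficient alpha = 0.797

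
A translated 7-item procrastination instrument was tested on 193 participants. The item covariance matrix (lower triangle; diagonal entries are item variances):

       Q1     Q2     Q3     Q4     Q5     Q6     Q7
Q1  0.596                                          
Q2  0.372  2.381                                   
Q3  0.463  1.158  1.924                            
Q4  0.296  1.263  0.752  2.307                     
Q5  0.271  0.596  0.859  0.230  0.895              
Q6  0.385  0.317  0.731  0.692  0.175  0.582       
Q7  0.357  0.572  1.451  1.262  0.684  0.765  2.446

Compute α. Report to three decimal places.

Σσᵢ² = 0.596 + 2.381 + 1.924 + 2.307 + 0.895 + 0.582 + 2.446 = 11.131
Sum of the distinct covariances = 13.651
total variance = 11.131 + 2 × 13.651 = 38.433
α = (k/(k−1))·(1 − Σσᵢ²/total variance) = (7/6)·(1 − 11.131/38.433) = 0.829

α = 0.829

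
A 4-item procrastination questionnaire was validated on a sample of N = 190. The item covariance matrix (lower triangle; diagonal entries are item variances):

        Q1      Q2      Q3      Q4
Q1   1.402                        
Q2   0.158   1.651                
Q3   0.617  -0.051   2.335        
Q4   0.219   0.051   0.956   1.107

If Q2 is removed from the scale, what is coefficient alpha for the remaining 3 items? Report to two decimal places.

Remaining items: Q1, Q3, Q4 (k = 3).
Σσᵢ² = 1.402 + 2.335 + 1.107 = 4.844
σ²_T = 4.844 + 2 × 1.792 = 8.428
α (item deleted) = (3/2)·(1 − 4.844/8.428) = 0.64

α = 0.64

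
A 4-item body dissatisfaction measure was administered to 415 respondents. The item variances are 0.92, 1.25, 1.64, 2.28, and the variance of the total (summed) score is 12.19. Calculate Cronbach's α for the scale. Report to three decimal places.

α = 0.667

sum of item variances = 0.92 + 1.25 + 1.64 + 2.28 = 6.09
α = (k/(k−1))·(1 − sum of item variances/σ²_T) = (4/3)·(1 − 6.09/12.19) = 0.667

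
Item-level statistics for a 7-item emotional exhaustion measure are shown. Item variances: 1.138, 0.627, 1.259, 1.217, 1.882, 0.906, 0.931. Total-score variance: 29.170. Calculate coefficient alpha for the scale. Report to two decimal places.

α = 0.85

sum of item variances = 1.138 + 0.627 + 1.259 + 1.217 + 1.882 + 0.906 + 0.931 = 7.960
α = (k/(k−1))·(1 − sum of item variances/σ²_T) = (7/6)·(1 − 7.960/29.170) = 0.85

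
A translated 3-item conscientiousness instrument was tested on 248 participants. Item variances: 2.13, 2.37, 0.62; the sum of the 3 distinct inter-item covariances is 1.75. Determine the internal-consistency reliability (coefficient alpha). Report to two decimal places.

ΣVar(i) = 2.13 + 2.37 + 0.62 = 5.12
Sum of distinct covariances = 1.75
Var(T) = ΣVar(i) + 2·Σcov = 5.12 + 2 × 1.75 = 8.62
α = (3/2)·(1 − 5.12/8.62) = 0.61

coefficient alpha = 0.61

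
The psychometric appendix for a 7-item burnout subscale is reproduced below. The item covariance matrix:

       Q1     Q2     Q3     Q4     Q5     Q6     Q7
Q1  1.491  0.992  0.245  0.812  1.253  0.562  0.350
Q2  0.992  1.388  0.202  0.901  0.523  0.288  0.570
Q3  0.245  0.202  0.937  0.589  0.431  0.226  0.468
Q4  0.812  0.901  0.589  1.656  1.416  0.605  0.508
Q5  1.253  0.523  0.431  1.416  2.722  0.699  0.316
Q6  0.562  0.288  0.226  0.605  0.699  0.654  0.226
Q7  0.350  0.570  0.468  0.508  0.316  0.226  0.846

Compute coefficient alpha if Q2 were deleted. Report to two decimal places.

coefficient alpha = 0.81

Remaining items: Q1, Q3, Q4, Q5, Q6, Q7 (k = 6).
Σσ²ᵢ = 1.491 + 0.937 + 1.656 + 2.722 + 0.654 + 0.846 = 8.306
σ²_total = 8.306 + 2 × 8.706 = 25.718
α (item deleted) = (6/5)·(1 − 8.306/25.718) = 0.81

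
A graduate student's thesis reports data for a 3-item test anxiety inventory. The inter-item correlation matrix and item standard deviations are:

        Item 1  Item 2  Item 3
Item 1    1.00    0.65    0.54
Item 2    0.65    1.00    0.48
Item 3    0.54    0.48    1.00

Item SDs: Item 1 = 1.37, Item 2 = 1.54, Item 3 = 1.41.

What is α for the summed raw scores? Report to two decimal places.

α = 0.79

Σσ²ᵢ = 1.37² + 1.54² + 1.41² = 6.2366
Covariances σ_ij = r_ij · s_i · s_j:
  σ(Item 1,Item 2) = 0.65 × 1.37 × 1.54 = 1.3714
  σ(Item 1,Item 3) = 0.54 × 1.37 × 1.41 = 1.0431
  σ(Item 2,Item 3) = 0.48 × 1.54 × 1.41 = 1.0423
σ²_T = Σσ²ᵢ + 2·Σσ_ij = 6.2366 + 2 × 3.4568 = 13.1502
α = (3/2)·(1 − 6.2366/13.1502) = 0.79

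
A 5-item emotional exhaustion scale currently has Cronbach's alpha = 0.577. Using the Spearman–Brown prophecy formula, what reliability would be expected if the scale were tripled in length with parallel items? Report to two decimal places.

predicted reliability = 0.80

Length factor m = 3
α' = m·α / (1 + (m−1)·α)
   = 3 × 0.577 / (1 + (3 − 1) × 0.577)
   = 1.7310 / 2.1540 = 0.80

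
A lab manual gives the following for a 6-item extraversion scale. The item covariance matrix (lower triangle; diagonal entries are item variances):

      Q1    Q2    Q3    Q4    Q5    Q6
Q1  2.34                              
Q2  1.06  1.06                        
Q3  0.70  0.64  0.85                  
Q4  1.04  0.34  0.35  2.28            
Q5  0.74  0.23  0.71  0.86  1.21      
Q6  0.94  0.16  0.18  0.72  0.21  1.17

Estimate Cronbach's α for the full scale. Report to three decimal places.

α = 0.799

ΣVar(i) = 2.34 + 1.06 + 0.85 + 2.28 + 1.21 + 1.17 = 8.91
Σ_{i<j} σ_ij = 8.88
total variance = 8.91 + 2 × 8.88 = 26.67
α = (k/(k−1))·(1 − ΣVar(i)/total variance) = (6/5)·(1 − 8.91/26.67) = 0.799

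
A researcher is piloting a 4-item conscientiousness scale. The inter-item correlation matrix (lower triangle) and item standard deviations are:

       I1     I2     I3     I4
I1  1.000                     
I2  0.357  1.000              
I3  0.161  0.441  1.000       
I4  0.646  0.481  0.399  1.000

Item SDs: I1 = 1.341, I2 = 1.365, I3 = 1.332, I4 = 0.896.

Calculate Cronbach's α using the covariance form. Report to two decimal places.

Cronbach's α = 0.71

Σσ²ᵢ = 1.341² + 1.365² + 1.332² + 0.896² = 6.2385
Covariances σ_ij = r_ij · s_i · s_j:
  σ(I1,I2) = 0.357 × 1.341 × 1.365 = 0.6535
  σ(I1,I3) = 0.161 × 1.341 × 1.332 = 0.2876
  σ(I1,I4) = 0.646 × 1.341 × 0.896 = 0.7762
  σ(I2,I3) = 0.441 × 1.365 × 1.332 = 0.8018
  σ(I2,I4) = 0.481 × 1.365 × 0.896 = 0.5883
  σ(I3,I4) = 0.399 × 1.332 × 0.896 = 0.4762
σ²_T = Σσ²ᵢ + 2·Σσ_ij = 6.2385 + 2 × 3.5836 = 13.4057
α = (4/3)·(1 − 6.2385/13.4057) = 0.71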